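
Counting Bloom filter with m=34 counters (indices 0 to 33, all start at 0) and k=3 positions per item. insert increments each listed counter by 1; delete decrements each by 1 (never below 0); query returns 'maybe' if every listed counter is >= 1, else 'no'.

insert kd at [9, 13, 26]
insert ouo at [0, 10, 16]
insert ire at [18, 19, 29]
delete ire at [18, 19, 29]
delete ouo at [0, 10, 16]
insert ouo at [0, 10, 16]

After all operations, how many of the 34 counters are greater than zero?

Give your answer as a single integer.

Step 1: insert kd at [9, 13, 26] -> counters=[0,0,0,0,0,0,0,0,0,1,0,0,0,1,0,0,0,0,0,0,0,0,0,0,0,0,1,0,0,0,0,0,0,0]
Step 2: insert ouo at [0, 10, 16] -> counters=[1,0,0,0,0,0,0,0,0,1,1,0,0,1,0,0,1,0,0,0,0,0,0,0,0,0,1,0,0,0,0,0,0,0]
Step 3: insert ire at [18, 19, 29] -> counters=[1,0,0,0,0,0,0,0,0,1,1,0,0,1,0,0,1,0,1,1,0,0,0,0,0,0,1,0,0,1,0,0,0,0]
Step 4: delete ire at [18, 19, 29] -> counters=[1,0,0,0,0,0,0,0,0,1,1,0,0,1,0,0,1,0,0,0,0,0,0,0,0,0,1,0,0,0,0,0,0,0]
Step 5: delete ouo at [0, 10, 16] -> counters=[0,0,0,0,0,0,0,0,0,1,0,0,0,1,0,0,0,0,0,0,0,0,0,0,0,0,1,0,0,0,0,0,0,0]
Step 6: insert ouo at [0, 10, 16] -> counters=[1,0,0,0,0,0,0,0,0,1,1,0,0,1,0,0,1,0,0,0,0,0,0,0,0,0,1,0,0,0,0,0,0,0]
Final counters=[1,0,0,0,0,0,0,0,0,1,1,0,0,1,0,0,1,0,0,0,0,0,0,0,0,0,1,0,0,0,0,0,0,0] -> 6 nonzero

Answer: 6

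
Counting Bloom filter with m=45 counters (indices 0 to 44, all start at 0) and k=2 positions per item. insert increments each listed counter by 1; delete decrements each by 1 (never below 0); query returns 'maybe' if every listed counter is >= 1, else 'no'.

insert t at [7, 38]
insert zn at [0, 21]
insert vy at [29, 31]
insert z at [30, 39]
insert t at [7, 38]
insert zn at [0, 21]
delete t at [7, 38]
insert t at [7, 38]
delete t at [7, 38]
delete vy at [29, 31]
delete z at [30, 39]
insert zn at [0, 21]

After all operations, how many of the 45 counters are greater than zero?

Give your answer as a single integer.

Step 1: insert t at [7, 38] -> counters=[0,0,0,0,0,0,0,1,0,0,0,0,0,0,0,0,0,0,0,0,0,0,0,0,0,0,0,0,0,0,0,0,0,0,0,0,0,0,1,0,0,0,0,0,0]
Step 2: insert zn at [0, 21] -> counters=[1,0,0,0,0,0,0,1,0,0,0,0,0,0,0,0,0,0,0,0,0,1,0,0,0,0,0,0,0,0,0,0,0,0,0,0,0,0,1,0,0,0,0,0,0]
Step 3: insert vy at [29, 31] -> counters=[1,0,0,0,0,0,0,1,0,0,0,0,0,0,0,0,0,0,0,0,0,1,0,0,0,0,0,0,0,1,0,1,0,0,0,0,0,0,1,0,0,0,0,0,0]
Step 4: insert z at [30, 39] -> counters=[1,0,0,0,0,0,0,1,0,0,0,0,0,0,0,0,0,0,0,0,0,1,0,0,0,0,0,0,0,1,1,1,0,0,0,0,0,0,1,1,0,0,0,0,0]
Step 5: insert t at [7, 38] -> counters=[1,0,0,0,0,0,0,2,0,0,0,0,0,0,0,0,0,0,0,0,0,1,0,0,0,0,0,0,0,1,1,1,0,0,0,0,0,0,2,1,0,0,0,0,0]
Step 6: insert zn at [0, 21] -> counters=[2,0,0,0,0,0,0,2,0,0,0,0,0,0,0,0,0,0,0,0,0,2,0,0,0,0,0,0,0,1,1,1,0,0,0,0,0,0,2,1,0,0,0,0,0]
Step 7: delete t at [7, 38] -> counters=[2,0,0,0,0,0,0,1,0,0,0,0,0,0,0,0,0,0,0,0,0,2,0,0,0,0,0,0,0,1,1,1,0,0,0,0,0,0,1,1,0,0,0,0,0]
Step 8: insert t at [7, 38] -> counters=[2,0,0,0,0,0,0,2,0,0,0,0,0,0,0,0,0,0,0,0,0,2,0,0,0,0,0,0,0,1,1,1,0,0,0,0,0,0,2,1,0,0,0,0,0]
Step 9: delete t at [7, 38] -> counters=[2,0,0,0,0,0,0,1,0,0,0,0,0,0,0,0,0,0,0,0,0,2,0,0,0,0,0,0,0,1,1,1,0,0,0,0,0,0,1,1,0,0,0,0,0]
Step 10: delete vy at [29, 31] -> counters=[2,0,0,0,0,0,0,1,0,0,0,0,0,0,0,0,0,0,0,0,0,2,0,0,0,0,0,0,0,0,1,0,0,0,0,0,0,0,1,1,0,0,0,0,0]
Step 11: delete z at [30, 39] -> counters=[2,0,0,0,0,0,0,1,0,0,0,0,0,0,0,0,0,0,0,0,0,2,0,0,0,0,0,0,0,0,0,0,0,0,0,0,0,0,1,0,0,0,0,0,0]
Step 12: insert zn at [0, 21] -> counters=[3,0,0,0,0,0,0,1,0,0,0,0,0,0,0,0,0,0,0,0,0,3,0,0,0,0,0,0,0,0,0,0,0,0,0,0,0,0,1,0,0,0,0,0,0]
Final counters=[3,0,0,0,0,0,0,1,0,0,0,0,0,0,0,0,0,0,0,0,0,3,0,0,0,0,0,0,0,0,0,0,0,0,0,0,0,0,1,0,0,0,0,0,0] -> 4 nonzero

Answer: 4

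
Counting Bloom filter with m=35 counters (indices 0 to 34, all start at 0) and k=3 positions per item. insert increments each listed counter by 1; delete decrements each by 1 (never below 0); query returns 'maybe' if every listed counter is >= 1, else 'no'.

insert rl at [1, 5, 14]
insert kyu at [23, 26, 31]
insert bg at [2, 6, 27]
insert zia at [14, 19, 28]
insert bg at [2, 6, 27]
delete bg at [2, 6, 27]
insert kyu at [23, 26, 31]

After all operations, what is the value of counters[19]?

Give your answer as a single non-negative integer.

Step 1: insert rl at [1, 5, 14] -> counters=[0,1,0,0,0,1,0,0,0,0,0,0,0,0,1,0,0,0,0,0,0,0,0,0,0,0,0,0,0,0,0,0,0,0,0]
Step 2: insert kyu at [23, 26, 31] -> counters=[0,1,0,0,0,1,0,0,0,0,0,0,0,0,1,0,0,0,0,0,0,0,0,1,0,0,1,0,0,0,0,1,0,0,0]
Step 3: insert bg at [2, 6, 27] -> counters=[0,1,1,0,0,1,1,0,0,0,0,0,0,0,1,0,0,0,0,0,0,0,0,1,0,0,1,1,0,0,0,1,0,0,0]
Step 4: insert zia at [14, 19, 28] -> counters=[0,1,1,0,0,1,1,0,0,0,0,0,0,0,2,0,0,0,0,1,0,0,0,1,0,0,1,1,1,0,0,1,0,0,0]
Step 5: insert bg at [2, 6, 27] -> counters=[0,1,2,0,0,1,2,0,0,0,0,0,0,0,2,0,0,0,0,1,0,0,0,1,0,0,1,2,1,0,0,1,0,0,0]
Step 6: delete bg at [2, 6, 27] -> counters=[0,1,1,0,0,1,1,0,0,0,0,0,0,0,2,0,0,0,0,1,0,0,0,1,0,0,1,1,1,0,0,1,0,0,0]
Step 7: insert kyu at [23, 26, 31] -> counters=[0,1,1,0,0,1,1,0,0,0,0,0,0,0,2,0,0,0,0,1,0,0,0,2,0,0,2,1,1,0,0,2,0,0,0]
Final counters=[0,1,1,0,0,1,1,0,0,0,0,0,0,0,2,0,0,0,0,1,0,0,0,2,0,0,2,1,1,0,0,2,0,0,0] -> counters[19]=1

Answer: 1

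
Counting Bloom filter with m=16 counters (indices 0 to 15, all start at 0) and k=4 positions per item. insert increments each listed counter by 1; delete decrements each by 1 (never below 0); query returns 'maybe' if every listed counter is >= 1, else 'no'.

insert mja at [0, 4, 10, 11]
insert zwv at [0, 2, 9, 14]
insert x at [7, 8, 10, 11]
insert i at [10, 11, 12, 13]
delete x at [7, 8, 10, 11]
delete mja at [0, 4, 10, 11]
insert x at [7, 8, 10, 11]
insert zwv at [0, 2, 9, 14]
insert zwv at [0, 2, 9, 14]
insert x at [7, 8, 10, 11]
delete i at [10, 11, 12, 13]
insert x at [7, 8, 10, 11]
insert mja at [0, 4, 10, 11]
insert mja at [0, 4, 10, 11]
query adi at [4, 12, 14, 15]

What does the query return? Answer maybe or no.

Answer: no

Derivation:
Step 1: insert mja at [0, 4, 10, 11] -> counters=[1,0,0,0,1,0,0,0,0,0,1,1,0,0,0,0]
Step 2: insert zwv at [0, 2, 9, 14] -> counters=[2,0,1,0,1,0,0,0,0,1,1,1,0,0,1,0]
Step 3: insert x at [7, 8, 10, 11] -> counters=[2,0,1,0,1,0,0,1,1,1,2,2,0,0,1,0]
Step 4: insert i at [10, 11, 12, 13] -> counters=[2,0,1,0,1,0,0,1,1,1,3,3,1,1,1,0]
Step 5: delete x at [7, 8, 10, 11] -> counters=[2,0,1,0,1,0,0,0,0,1,2,2,1,1,1,0]
Step 6: delete mja at [0, 4, 10, 11] -> counters=[1,0,1,0,0,0,0,0,0,1,1,1,1,1,1,0]
Step 7: insert x at [7, 8, 10, 11] -> counters=[1,0,1,0,0,0,0,1,1,1,2,2,1,1,1,0]
Step 8: insert zwv at [0, 2, 9, 14] -> counters=[2,0,2,0,0,0,0,1,1,2,2,2,1,1,2,0]
Step 9: insert zwv at [0, 2, 9, 14] -> counters=[3,0,3,0,0,0,0,1,1,3,2,2,1,1,3,0]
Step 10: insert x at [7, 8, 10, 11] -> counters=[3,0,3,0,0,0,0,2,2,3,3,3,1,1,3,0]
Step 11: delete i at [10, 11, 12, 13] -> counters=[3,0,3,0,0,0,0,2,2,3,2,2,0,0,3,0]
Step 12: insert x at [7, 8, 10, 11] -> counters=[3,0,3,0,0,0,0,3,3,3,3,3,0,0,3,0]
Step 13: insert mja at [0, 4, 10, 11] -> counters=[4,0,3,0,1,0,0,3,3,3,4,4,0,0,3,0]
Step 14: insert mja at [0, 4, 10, 11] -> counters=[5,0,3,0,2,0,0,3,3,3,5,5,0,0,3,0]
Query adi: check counters[4]=2 counters[12]=0 counters[14]=3 counters[15]=0 -> no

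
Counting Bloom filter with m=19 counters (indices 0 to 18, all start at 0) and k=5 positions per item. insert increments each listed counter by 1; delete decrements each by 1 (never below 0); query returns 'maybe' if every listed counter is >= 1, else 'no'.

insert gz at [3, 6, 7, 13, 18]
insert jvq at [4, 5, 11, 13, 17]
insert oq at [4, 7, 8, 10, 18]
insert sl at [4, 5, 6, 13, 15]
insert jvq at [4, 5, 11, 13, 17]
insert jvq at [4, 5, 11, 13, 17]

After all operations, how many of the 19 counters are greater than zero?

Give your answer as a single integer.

Step 1: insert gz at [3, 6, 7, 13, 18] -> counters=[0,0,0,1,0,0,1,1,0,0,0,0,0,1,0,0,0,0,1]
Step 2: insert jvq at [4, 5, 11, 13, 17] -> counters=[0,0,0,1,1,1,1,1,0,0,0,1,0,2,0,0,0,1,1]
Step 3: insert oq at [4, 7, 8, 10, 18] -> counters=[0,0,0,1,2,1,1,2,1,0,1,1,0,2,0,0,0,1,2]
Step 4: insert sl at [4, 5, 6, 13, 15] -> counters=[0,0,0,1,3,2,2,2,1,0,1,1,0,3,0,1,0,1,2]
Step 5: insert jvq at [4, 5, 11, 13, 17] -> counters=[0,0,0,1,4,3,2,2,1,0,1,2,0,4,0,1,0,2,2]
Step 6: insert jvq at [4, 5, 11, 13, 17] -> counters=[0,0,0,1,5,4,2,2,1,0,1,3,0,5,0,1,0,3,2]
Final counters=[0,0,0,1,5,4,2,2,1,0,1,3,0,5,0,1,0,3,2] -> 12 nonzero

Answer: 12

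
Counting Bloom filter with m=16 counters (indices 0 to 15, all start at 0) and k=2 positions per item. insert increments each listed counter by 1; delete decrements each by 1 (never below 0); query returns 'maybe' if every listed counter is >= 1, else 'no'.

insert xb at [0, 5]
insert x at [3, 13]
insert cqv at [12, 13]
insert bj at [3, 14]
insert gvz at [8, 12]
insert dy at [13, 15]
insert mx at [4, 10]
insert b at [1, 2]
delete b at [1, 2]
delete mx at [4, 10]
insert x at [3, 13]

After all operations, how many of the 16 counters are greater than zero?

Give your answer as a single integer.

Answer: 8

Derivation:
Step 1: insert xb at [0, 5] -> counters=[1,0,0,0,0,1,0,0,0,0,0,0,0,0,0,0]
Step 2: insert x at [3, 13] -> counters=[1,0,0,1,0,1,0,0,0,0,0,0,0,1,0,0]
Step 3: insert cqv at [12, 13] -> counters=[1,0,0,1,0,1,0,0,0,0,0,0,1,2,0,0]
Step 4: insert bj at [3, 14] -> counters=[1,0,0,2,0,1,0,0,0,0,0,0,1,2,1,0]
Step 5: insert gvz at [8, 12] -> counters=[1,0,0,2,0,1,0,0,1,0,0,0,2,2,1,0]
Step 6: insert dy at [13, 15] -> counters=[1,0,0,2,0,1,0,0,1,0,0,0,2,3,1,1]
Step 7: insert mx at [4, 10] -> counters=[1,0,0,2,1,1,0,0,1,0,1,0,2,3,1,1]
Step 8: insert b at [1, 2] -> counters=[1,1,1,2,1,1,0,0,1,0,1,0,2,3,1,1]
Step 9: delete b at [1, 2] -> counters=[1,0,0,2,1,1,0,0,1,0,1,0,2,3,1,1]
Step 10: delete mx at [4, 10] -> counters=[1,0,0,2,0,1,0,0,1,0,0,0,2,3,1,1]
Step 11: insert x at [3, 13] -> counters=[1,0,0,3,0,1,0,0,1,0,0,0,2,4,1,1]
Final counters=[1,0,0,3,0,1,0,0,1,0,0,0,2,4,1,1] -> 8 nonzero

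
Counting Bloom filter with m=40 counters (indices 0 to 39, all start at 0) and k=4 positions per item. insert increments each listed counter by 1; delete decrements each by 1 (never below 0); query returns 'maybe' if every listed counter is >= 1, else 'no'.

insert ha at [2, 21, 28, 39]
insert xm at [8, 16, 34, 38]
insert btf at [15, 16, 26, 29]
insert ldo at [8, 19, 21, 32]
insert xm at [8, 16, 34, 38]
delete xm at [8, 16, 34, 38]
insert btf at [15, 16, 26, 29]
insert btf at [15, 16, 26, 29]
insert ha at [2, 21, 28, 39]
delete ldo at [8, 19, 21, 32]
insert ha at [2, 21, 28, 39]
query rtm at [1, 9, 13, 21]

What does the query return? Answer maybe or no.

Step 1: insert ha at [2, 21, 28, 39] -> counters=[0,0,1,0,0,0,0,0,0,0,0,0,0,0,0,0,0,0,0,0,0,1,0,0,0,0,0,0,1,0,0,0,0,0,0,0,0,0,0,1]
Step 2: insert xm at [8, 16, 34, 38] -> counters=[0,0,1,0,0,0,0,0,1,0,0,0,0,0,0,0,1,0,0,0,0,1,0,0,0,0,0,0,1,0,0,0,0,0,1,0,0,0,1,1]
Step 3: insert btf at [15, 16, 26, 29] -> counters=[0,0,1,0,0,0,0,0,1,0,0,0,0,0,0,1,2,0,0,0,0,1,0,0,0,0,1,0,1,1,0,0,0,0,1,0,0,0,1,1]
Step 4: insert ldo at [8, 19, 21, 32] -> counters=[0,0,1,0,0,0,0,0,2,0,0,0,0,0,0,1,2,0,0,1,0,2,0,0,0,0,1,0,1,1,0,0,1,0,1,0,0,0,1,1]
Step 5: insert xm at [8, 16, 34, 38] -> counters=[0,0,1,0,0,0,0,0,3,0,0,0,0,0,0,1,3,0,0,1,0,2,0,0,0,0,1,0,1,1,0,0,1,0,2,0,0,0,2,1]
Step 6: delete xm at [8, 16, 34, 38] -> counters=[0,0,1,0,0,0,0,0,2,0,0,0,0,0,0,1,2,0,0,1,0,2,0,0,0,0,1,0,1,1,0,0,1,0,1,0,0,0,1,1]
Step 7: insert btf at [15, 16, 26, 29] -> counters=[0,0,1,0,0,0,0,0,2,0,0,0,0,0,0,2,3,0,0,1,0,2,0,0,0,0,2,0,1,2,0,0,1,0,1,0,0,0,1,1]
Step 8: insert btf at [15, 16, 26, 29] -> counters=[0,0,1,0,0,0,0,0,2,0,0,0,0,0,0,3,4,0,0,1,0,2,0,0,0,0,3,0,1,3,0,0,1,0,1,0,0,0,1,1]
Step 9: insert ha at [2, 21, 28, 39] -> counters=[0,0,2,0,0,0,0,0,2,0,0,0,0,0,0,3,4,0,0,1,0,3,0,0,0,0,3,0,2,3,0,0,1,0,1,0,0,0,1,2]
Step 10: delete ldo at [8, 19, 21, 32] -> counters=[0,0,2,0,0,0,0,0,1,0,0,0,0,0,0,3,4,0,0,0,0,2,0,0,0,0,3,0,2,3,0,0,0,0,1,0,0,0,1,2]
Step 11: insert ha at [2, 21, 28, 39] -> counters=[0,0,3,0,0,0,0,0,1,0,0,0,0,0,0,3,4,0,0,0,0,3,0,0,0,0,3,0,3,3,0,0,0,0,1,0,0,0,1,3]
Query rtm: check counters[1]=0 counters[9]=0 counters[13]=0 counters[21]=3 -> no

Answer: no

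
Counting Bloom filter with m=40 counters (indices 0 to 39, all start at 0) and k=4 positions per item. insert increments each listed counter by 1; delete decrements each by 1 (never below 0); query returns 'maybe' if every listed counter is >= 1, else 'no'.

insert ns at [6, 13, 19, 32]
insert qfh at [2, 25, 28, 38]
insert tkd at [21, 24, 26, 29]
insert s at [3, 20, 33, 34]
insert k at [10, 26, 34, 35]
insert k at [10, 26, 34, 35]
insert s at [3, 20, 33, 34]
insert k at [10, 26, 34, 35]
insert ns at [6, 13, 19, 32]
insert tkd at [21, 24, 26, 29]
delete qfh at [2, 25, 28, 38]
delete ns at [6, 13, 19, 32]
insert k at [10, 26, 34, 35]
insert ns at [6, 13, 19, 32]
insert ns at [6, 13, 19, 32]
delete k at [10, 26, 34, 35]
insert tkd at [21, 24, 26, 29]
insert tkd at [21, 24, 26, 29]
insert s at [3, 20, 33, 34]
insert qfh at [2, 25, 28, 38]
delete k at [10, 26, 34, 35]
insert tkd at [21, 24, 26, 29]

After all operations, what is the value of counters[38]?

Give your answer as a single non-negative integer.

Step 1: insert ns at [6, 13, 19, 32] -> counters=[0,0,0,0,0,0,1,0,0,0,0,0,0,1,0,0,0,0,0,1,0,0,0,0,0,0,0,0,0,0,0,0,1,0,0,0,0,0,0,0]
Step 2: insert qfh at [2, 25, 28, 38] -> counters=[0,0,1,0,0,0,1,0,0,0,0,0,0,1,0,0,0,0,0,1,0,0,0,0,0,1,0,0,1,0,0,0,1,0,0,0,0,0,1,0]
Step 3: insert tkd at [21, 24, 26, 29] -> counters=[0,0,1,0,0,0,1,0,0,0,0,0,0,1,0,0,0,0,0,1,0,1,0,0,1,1,1,0,1,1,0,0,1,0,0,0,0,0,1,0]
Step 4: insert s at [3, 20, 33, 34] -> counters=[0,0,1,1,0,0,1,0,0,0,0,0,0,1,0,0,0,0,0,1,1,1,0,0,1,1,1,0,1,1,0,0,1,1,1,0,0,0,1,0]
Step 5: insert k at [10, 26, 34, 35] -> counters=[0,0,1,1,0,0,1,0,0,0,1,0,0,1,0,0,0,0,0,1,1,1,0,0,1,1,2,0,1,1,0,0,1,1,2,1,0,0,1,0]
Step 6: insert k at [10, 26, 34, 35] -> counters=[0,0,1,1,0,0,1,0,0,0,2,0,0,1,0,0,0,0,0,1,1,1,0,0,1,1,3,0,1,1,0,0,1,1,3,2,0,0,1,0]
Step 7: insert s at [3, 20, 33, 34] -> counters=[0,0,1,2,0,0,1,0,0,0,2,0,0,1,0,0,0,0,0,1,2,1,0,0,1,1,3,0,1,1,0,0,1,2,4,2,0,0,1,0]
Step 8: insert k at [10, 26, 34, 35] -> counters=[0,0,1,2,0,0,1,0,0,0,3,0,0,1,0,0,0,0,0,1,2,1,0,0,1,1,4,0,1,1,0,0,1,2,5,3,0,0,1,0]
Step 9: insert ns at [6, 13, 19, 32] -> counters=[0,0,1,2,0,0,2,0,0,0,3,0,0,2,0,0,0,0,0,2,2,1,0,0,1,1,4,0,1,1,0,0,2,2,5,3,0,0,1,0]
Step 10: insert tkd at [21, 24, 26, 29] -> counters=[0,0,1,2,0,0,2,0,0,0,3,0,0,2,0,0,0,0,0,2,2,2,0,0,2,1,5,0,1,2,0,0,2,2,5,3,0,0,1,0]
Step 11: delete qfh at [2, 25, 28, 38] -> counters=[0,0,0,2,0,0,2,0,0,0,3,0,0,2,0,0,0,0,0,2,2,2,0,0,2,0,5,0,0,2,0,0,2,2,5,3,0,0,0,0]
Step 12: delete ns at [6, 13, 19, 32] -> counters=[0,0,0,2,0,0,1,0,0,0,3,0,0,1,0,0,0,0,0,1,2,2,0,0,2,0,5,0,0,2,0,0,1,2,5,3,0,0,0,0]
Step 13: insert k at [10, 26, 34, 35] -> counters=[0,0,0,2,0,0,1,0,0,0,4,0,0,1,0,0,0,0,0,1,2,2,0,0,2,0,6,0,0,2,0,0,1,2,6,4,0,0,0,0]
Step 14: insert ns at [6, 13, 19, 32] -> counters=[0,0,0,2,0,0,2,0,0,0,4,0,0,2,0,0,0,0,0,2,2,2,0,0,2,0,6,0,0,2,0,0,2,2,6,4,0,0,0,0]
Step 15: insert ns at [6, 13, 19, 32] -> counters=[0,0,0,2,0,0,3,0,0,0,4,0,0,3,0,0,0,0,0,3,2,2,0,0,2,0,6,0,0,2,0,0,3,2,6,4,0,0,0,0]
Step 16: delete k at [10, 26, 34, 35] -> counters=[0,0,0,2,0,0,3,0,0,0,3,0,0,3,0,0,0,0,0,3,2,2,0,0,2,0,5,0,0,2,0,0,3,2,5,3,0,0,0,0]
Step 17: insert tkd at [21, 24, 26, 29] -> counters=[0,0,0,2,0,0,3,0,0,0,3,0,0,3,0,0,0,0,0,3,2,3,0,0,3,0,6,0,0,3,0,0,3,2,5,3,0,0,0,0]
Step 18: insert tkd at [21, 24, 26, 29] -> counters=[0,0,0,2,0,0,3,0,0,0,3,0,0,3,0,0,0,0,0,3,2,4,0,0,4,0,7,0,0,4,0,0,3,2,5,3,0,0,0,0]
Step 19: insert s at [3, 20, 33, 34] -> counters=[0,0,0,3,0,0,3,0,0,0,3,0,0,3,0,0,0,0,0,3,3,4,0,0,4,0,7,0,0,4,0,0,3,3,6,3,0,0,0,0]
Step 20: insert qfh at [2, 25, 28, 38] -> counters=[0,0,1,3,0,0,3,0,0,0,3,0,0,3,0,0,0,0,0,3,3,4,0,0,4,1,7,0,1,4,0,0,3,3,6,3,0,0,1,0]
Step 21: delete k at [10, 26, 34, 35] -> counters=[0,0,1,3,0,0,3,0,0,0,2,0,0,3,0,0,0,0,0,3,3,4,0,0,4,1,6,0,1,4,0,0,3,3,5,2,0,0,1,0]
Step 22: insert tkd at [21, 24, 26, 29] -> counters=[0,0,1,3,0,0,3,0,0,0,2,0,0,3,0,0,0,0,0,3,3,5,0,0,5,1,7,0,1,5,0,0,3,3,5,2,0,0,1,0]
Final counters=[0,0,1,3,0,0,3,0,0,0,2,0,0,3,0,0,0,0,0,3,3,5,0,0,5,1,7,0,1,5,0,0,3,3,5,2,0,0,1,0] -> counters[38]=1

Answer: 1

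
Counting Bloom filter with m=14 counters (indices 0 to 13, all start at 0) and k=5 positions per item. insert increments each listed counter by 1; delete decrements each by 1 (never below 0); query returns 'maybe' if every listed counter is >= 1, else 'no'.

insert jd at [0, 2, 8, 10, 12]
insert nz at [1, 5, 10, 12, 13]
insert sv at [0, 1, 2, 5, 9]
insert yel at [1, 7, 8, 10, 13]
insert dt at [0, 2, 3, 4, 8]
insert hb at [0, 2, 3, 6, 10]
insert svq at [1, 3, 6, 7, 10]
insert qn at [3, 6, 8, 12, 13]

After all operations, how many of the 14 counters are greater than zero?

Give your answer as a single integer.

Step 1: insert jd at [0, 2, 8, 10, 12] -> counters=[1,0,1,0,0,0,0,0,1,0,1,0,1,0]
Step 2: insert nz at [1, 5, 10, 12, 13] -> counters=[1,1,1,0,0,1,0,0,1,0,2,0,2,1]
Step 3: insert sv at [0, 1, 2, 5, 9] -> counters=[2,2,2,0,0,2,0,0,1,1,2,0,2,1]
Step 4: insert yel at [1, 7, 8, 10, 13] -> counters=[2,3,2,0,0,2,0,1,2,1,3,0,2,2]
Step 5: insert dt at [0, 2, 3, 4, 8] -> counters=[3,3,3,1,1,2,0,1,3,1,3,0,2,2]
Step 6: insert hb at [0, 2, 3, 6, 10] -> counters=[4,3,4,2,1,2,1,1,3,1,4,0,2,2]
Step 7: insert svq at [1, 3, 6, 7, 10] -> counters=[4,4,4,3,1,2,2,2,3,1,5,0,2,2]
Step 8: insert qn at [3, 6, 8, 12, 13] -> counters=[4,4,4,4,1,2,3,2,4,1,5,0,3,3]
Final counters=[4,4,4,4,1,2,3,2,4,1,5,0,3,3] -> 13 nonzero

Answer: 13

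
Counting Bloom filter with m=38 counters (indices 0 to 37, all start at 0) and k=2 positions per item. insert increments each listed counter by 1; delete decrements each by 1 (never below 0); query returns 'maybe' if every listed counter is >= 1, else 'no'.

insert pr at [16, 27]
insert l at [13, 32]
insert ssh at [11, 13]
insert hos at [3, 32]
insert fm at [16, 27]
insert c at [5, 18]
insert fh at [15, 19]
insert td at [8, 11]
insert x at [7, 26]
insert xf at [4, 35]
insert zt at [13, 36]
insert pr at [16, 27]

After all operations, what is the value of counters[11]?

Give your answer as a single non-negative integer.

Step 1: insert pr at [16, 27] -> counters=[0,0,0,0,0,0,0,0,0,0,0,0,0,0,0,0,1,0,0,0,0,0,0,0,0,0,0,1,0,0,0,0,0,0,0,0,0,0]
Step 2: insert l at [13, 32] -> counters=[0,0,0,0,0,0,0,0,0,0,0,0,0,1,0,0,1,0,0,0,0,0,0,0,0,0,0,1,0,0,0,0,1,0,0,0,0,0]
Step 3: insert ssh at [11, 13] -> counters=[0,0,0,0,0,0,0,0,0,0,0,1,0,2,0,0,1,0,0,0,0,0,0,0,0,0,0,1,0,0,0,0,1,0,0,0,0,0]
Step 4: insert hos at [3, 32] -> counters=[0,0,0,1,0,0,0,0,0,0,0,1,0,2,0,0,1,0,0,0,0,0,0,0,0,0,0,1,0,0,0,0,2,0,0,0,0,0]
Step 5: insert fm at [16, 27] -> counters=[0,0,0,1,0,0,0,0,0,0,0,1,0,2,0,0,2,0,0,0,0,0,0,0,0,0,0,2,0,0,0,0,2,0,0,0,0,0]
Step 6: insert c at [5, 18] -> counters=[0,0,0,1,0,1,0,0,0,0,0,1,0,2,0,0,2,0,1,0,0,0,0,0,0,0,0,2,0,0,0,0,2,0,0,0,0,0]
Step 7: insert fh at [15, 19] -> counters=[0,0,0,1,0,1,0,0,0,0,0,1,0,2,0,1,2,0,1,1,0,0,0,0,0,0,0,2,0,0,0,0,2,0,0,0,0,0]
Step 8: insert td at [8, 11] -> counters=[0,0,0,1,0,1,0,0,1,0,0,2,0,2,0,1,2,0,1,1,0,0,0,0,0,0,0,2,0,0,0,0,2,0,0,0,0,0]
Step 9: insert x at [7, 26] -> counters=[0,0,0,1,0,1,0,1,1,0,0,2,0,2,0,1,2,0,1,1,0,0,0,0,0,0,1,2,0,0,0,0,2,0,0,0,0,0]
Step 10: insert xf at [4, 35] -> counters=[0,0,0,1,1,1,0,1,1,0,0,2,0,2,0,1,2,0,1,1,0,0,0,0,0,0,1,2,0,0,0,0,2,0,0,1,0,0]
Step 11: insert zt at [13, 36] -> counters=[0,0,0,1,1,1,0,1,1,0,0,2,0,3,0,1,2,0,1,1,0,0,0,0,0,0,1,2,0,0,0,0,2,0,0,1,1,0]
Step 12: insert pr at [16, 27] -> counters=[0,0,0,1,1,1,0,1,1,0,0,2,0,3,0,1,3,0,1,1,0,0,0,0,0,0,1,3,0,0,0,0,2,0,0,1,1,0]
Final counters=[0,0,0,1,1,1,0,1,1,0,0,2,0,3,0,1,3,0,1,1,0,0,0,0,0,0,1,3,0,0,0,0,2,0,0,1,1,0] -> counters[11]=2

Answer: 2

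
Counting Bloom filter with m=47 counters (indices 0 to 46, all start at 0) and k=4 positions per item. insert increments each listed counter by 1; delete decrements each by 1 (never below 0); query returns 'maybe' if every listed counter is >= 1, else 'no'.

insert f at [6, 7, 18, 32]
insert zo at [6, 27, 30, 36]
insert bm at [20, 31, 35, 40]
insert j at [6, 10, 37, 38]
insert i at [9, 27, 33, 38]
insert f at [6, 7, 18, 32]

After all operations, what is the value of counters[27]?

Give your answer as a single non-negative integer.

Step 1: insert f at [6, 7, 18, 32] -> counters=[0,0,0,0,0,0,1,1,0,0,0,0,0,0,0,0,0,0,1,0,0,0,0,0,0,0,0,0,0,0,0,0,1,0,0,0,0,0,0,0,0,0,0,0,0,0,0]
Step 2: insert zo at [6, 27, 30, 36] -> counters=[0,0,0,0,0,0,2,1,0,0,0,0,0,0,0,0,0,0,1,0,0,0,0,0,0,0,0,1,0,0,1,0,1,0,0,0,1,0,0,0,0,0,0,0,0,0,0]
Step 3: insert bm at [20, 31, 35, 40] -> counters=[0,0,0,0,0,0,2,1,0,0,0,0,0,0,0,0,0,0,1,0,1,0,0,0,0,0,0,1,0,0,1,1,1,0,0,1,1,0,0,0,1,0,0,0,0,0,0]
Step 4: insert j at [6, 10, 37, 38] -> counters=[0,0,0,0,0,0,3,1,0,0,1,0,0,0,0,0,0,0,1,0,1,0,0,0,0,0,0,1,0,0,1,1,1,0,0,1,1,1,1,0,1,0,0,0,0,0,0]
Step 5: insert i at [9, 27, 33, 38] -> counters=[0,0,0,0,0,0,3,1,0,1,1,0,0,0,0,0,0,0,1,0,1,0,0,0,0,0,0,2,0,0,1,1,1,1,0,1,1,1,2,0,1,0,0,0,0,0,0]
Step 6: insert f at [6, 7, 18, 32] -> counters=[0,0,0,0,0,0,4,2,0,1,1,0,0,0,0,0,0,0,2,0,1,0,0,0,0,0,0,2,0,0,1,1,2,1,0,1,1,1,2,0,1,0,0,0,0,0,0]
Final counters=[0,0,0,0,0,0,4,2,0,1,1,0,0,0,0,0,0,0,2,0,1,0,0,0,0,0,0,2,0,0,1,1,2,1,0,1,1,1,2,0,1,0,0,0,0,0,0] -> counters[27]=2

Answer: 2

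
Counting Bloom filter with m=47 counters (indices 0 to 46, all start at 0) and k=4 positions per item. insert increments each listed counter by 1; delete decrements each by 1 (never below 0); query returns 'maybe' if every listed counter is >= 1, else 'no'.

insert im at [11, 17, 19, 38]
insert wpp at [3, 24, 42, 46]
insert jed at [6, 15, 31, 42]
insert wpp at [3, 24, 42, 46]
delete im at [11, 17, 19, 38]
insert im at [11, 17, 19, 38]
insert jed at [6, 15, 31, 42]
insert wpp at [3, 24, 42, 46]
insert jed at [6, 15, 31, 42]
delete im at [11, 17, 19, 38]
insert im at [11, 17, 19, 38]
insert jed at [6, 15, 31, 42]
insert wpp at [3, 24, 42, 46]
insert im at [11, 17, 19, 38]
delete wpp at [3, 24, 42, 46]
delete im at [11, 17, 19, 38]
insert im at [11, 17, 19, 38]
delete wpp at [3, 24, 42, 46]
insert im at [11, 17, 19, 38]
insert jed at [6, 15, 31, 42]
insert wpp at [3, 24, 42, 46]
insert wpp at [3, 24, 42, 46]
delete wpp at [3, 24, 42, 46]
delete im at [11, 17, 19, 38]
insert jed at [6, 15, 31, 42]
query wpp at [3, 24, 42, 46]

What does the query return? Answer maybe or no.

Step 1: insert im at [11, 17, 19, 38] -> counters=[0,0,0,0,0,0,0,0,0,0,0,1,0,0,0,0,0,1,0,1,0,0,0,0,0,0,0,0,0,0,0,0,0,0,0,0,0,0,1,0,0,0,0,0,0,0,0]
Step 2: insert wpp at [3, 24, 42, 46] -> counters=[0,0,0,1,0,0,0,0,0,0,0,1,0,0,0,0,0,1,0,1,0,0,0,0,1,0,0,0,0,0,0,0,0,0,0,0,0,0,1,0,0,0,1,0,0,0,1]
Step 3: insert jed at [6, 15, 31, 42] -> counters=[0,0,0,1,0,0,1,0,0,0,0,1,0,0,0,1,0,1,0,1,0,0,0,0,1,0,0,0,0,0,0,1,0,0,0,0,0,0,1,0,0,0,2,0,0,0,1]
Step 4: insert wpp at [3, 24, 42, 46] -> counters=[0,0,0,2,0,0,1,0,0,0,0,1,0,0,0,1,0,1,0,1,0,0,0,0,2,0,0,0,0,0,0,1,0,0,0,0,0,0,1,0,0,0,3,0,0,0,2]
Step 5: delete im at [11, 17, 19, 38] -> counters=[0,0,0,2,0,0,1,0,0,0,0,0,0,0,0,1,0,0,0,0,0,0,0,0,2,0,0,0,0,0,0,1,0,0,0,0,0,0,0,0,0,0,3,0,0,0,2]
Step 6: insert im at [11, 17, 19, 38] -> counters=[0,0,0,2,0,0,1,0,0,0,0,1,0,0,0,1,0,1,0,1,0,0,0,0,2,0,0,0,0,0,0,1,0,0,0,0,0,0,1,0,0,0,3,0,0,0,2]
Step 7: insert jed at [6, 15, 31, 42] -> counters=[0,0,0,2,0,0,2,0,0,0,0,1,0,0,0,2,0,1,0,1,0,0,0,0,2,0,0,0,0,0,0,2,0,0,0,0,0,0,1,0,0,0,4,0,0,0,2]
Step 8: insert wpp at [3, 24, 42, 46] -> counters=[0,0,0,3,0,0,2,0,0,0,0,1,0,0,0,2,0,1,0,1,0,0,0,0,3,0,0,0,0,0,0,2,0,0,0,0,0,0,1,0,0,0,5,0,0,0,3]
Step 9: insert jed at [6, 15, 31, 42] -> counters=[0,0,0,3,0,0,3,0,0,0,0,1,0,0,0,3,0,1,0,1,0,0,0,0,3,0,0,0,0,0,0,3,0,0,0,0,0,0,1,0,0,0,6,0,0,0,3]
Step 10: delete im at [11, 17, 19, 38] -> counters=[0,0,0,3,0,0,3,0,0,0,0,0,0,0,0,3,0,0,0,0,0,0,0,0,3,0,0,0,0,0,0,3,0,0,0,0,0,0,0,0,0,0,6,0,0,0,3]
Step 11: insert im at [11, 17, 19, 38] -> counters=[0,0,0,3,0,0,3,0,0,0,0,1,0,0,0,3,0,1,0,1,0,0,0,0,3,0,0,0,0,0,0,3,0,0,0,0,0,0,1,0,0,0,6,0,0,0,3]
Step 12: insert jed at [6, 15, 31, 42] -> counters=[0,0,0,3,0,0,4,0,0,0,0,1,0,0,0,4,0,1,0,1,0,0,0,0,3,0,0,0,0,0,0,4,0,0,0,0,0,0,1,0,0,0,7,0,0,0,3]
Step 13: insert wpp at [3, 24, 42, 46] -> counters=[0,0,0,4,0,0,4,0,0,0,0,1,0,0,0,4,0,1,0,1,0,0,0,0,4,0,0,0,0,0,0,4,0,0,0,0,0,0,1,0,0,0,8,0,0,0,4]
Step 14: insert im at [11, 17, 19, 38] -> counters=[0,0,0,4,0,0,4,0,0,0,0,2,0,0,0,4,0,2,0,2,0,0,0,0,4,0,0,0,0,0,0,4,0,0,0,0,0,0,2,0,0,0,8,0,0,0,4]
Step 15: delete wpp at [3, 24, 42, 46] -> counters=[0,0,0,3,0,0,4,0,0,0,0,2,0,0,0,4,0,2,0,2,0,0,0,0,3,0,0,0,0,0,0,4,0,0,0,0,0,0,2,0,0,0,7,0,0,0,3]
Step 16: delete im at [11, 17, 19, 38] -> counters=[0,0,0,3,0,0,4,0,0,0,0,1,0,0,0,4,0,1,0,1,0,0,0,0,3,0,0,0,0,0,0,4,0,0,0,0,0,0,1,0,0,0,7,0,0,0,3]
Step 17: insert im at [11, 17, 19, 38] -> counters=[0,0,0,3,0,0,4,0,0,0,0,2,0,0,0,4,0,2,0,2,0,0,0,0,3,0,0,0,0,0,0,4,0,0,0,0,0,0,2,0,0,0,7,0,0,0,3]
Step 18: delete wpp at [3, 24, 42, 46] -> counters=[0,0,0,2,0,0,4,0,0,0,0,2,0,0,0,4,0,2,0,2,0,0,0,0,2,0,0,0,0,0,0,4,0,0,0,0,0,0,2,0,0,0,6,0,0,0,2]
Step 19: insert im at [11, 17, 19, 38] -> counters=[0,0,0,2,0,0,4,0,0,0,0,3,0,0,0,4,0,3,0,3,0,0,0,0,2,0,0,0,0,0,0,4,0,0,0,0,0,0,3,0,0,0,6,0,0,0,2]
Step 20: insert jed at [6, 15, 31, 42] -> counters=[0,0,0,2,0,0,5,0,0,0,0,3,0,0,0,5,0,3,0,3,0,0,0,0,2,0,0,0,0,0,0,5,0,0,0,0,0,0,3,0,0,0,7,0,0,0,2]
Step 21: insert wpp at [3, 24, 42, 46] -> counters=[0,0,0,3,0,0,5,0,0,0,0,3,0,0,0,5,0,3,0,3,0,0,0,0,3,0,0,0,0,0,0,5,0,0,0,0,0,0,3,0,0,0,8,0,0,0,3]
Step 22: insert wpp at [3, 24, 42, 46] -> counters=[0,0,0,4,0,0,5,0,0,0,0,3,0,0,0,5,0,3,0,3,0,0,0,0,4,0,0,0,0,0,0,5,0,0,0,0,0,0,3,0,0,0,9,0,0,0,4]
Step 23: delete wpp at [3, 24, 42, 46] -> counters=[0,0,0,3,0,0,5,0,0,0,0,3,0,0,0,5,0,3,0,3,0,0,0,0,3,0,0,0,0,0,0,5,0,0,0,0,0,0,3,0,0,0,8,0,0,0,3]
Step 24: delete im at [11, 17, 19, 38] -> counters=[0,0,0,3,0,0,5,0,0,0,0,2,0,0,0,5,0,2,0,2,0,0,0,0,3,0,0,0,0,0,0,5,0,0,0,0,0,0,2,0,0,0,8,0,0,0,3]
Step 25: insert jed at [6, 15, 31, 42] -> counters=[0,0,0,3,0,0,6,0,0,0,0,2,0,0,0,6,0,2,0,2,0,0,0,0,3,0,0,0,0,0,0,6,0,0,0,0,0,0,2,0,0,0,9,0,0,0,3]
Query wpp: check counters[3]=3 counters[24]=3 counters[42]=9 counters[46]=3 -> maybe

Answer: maybe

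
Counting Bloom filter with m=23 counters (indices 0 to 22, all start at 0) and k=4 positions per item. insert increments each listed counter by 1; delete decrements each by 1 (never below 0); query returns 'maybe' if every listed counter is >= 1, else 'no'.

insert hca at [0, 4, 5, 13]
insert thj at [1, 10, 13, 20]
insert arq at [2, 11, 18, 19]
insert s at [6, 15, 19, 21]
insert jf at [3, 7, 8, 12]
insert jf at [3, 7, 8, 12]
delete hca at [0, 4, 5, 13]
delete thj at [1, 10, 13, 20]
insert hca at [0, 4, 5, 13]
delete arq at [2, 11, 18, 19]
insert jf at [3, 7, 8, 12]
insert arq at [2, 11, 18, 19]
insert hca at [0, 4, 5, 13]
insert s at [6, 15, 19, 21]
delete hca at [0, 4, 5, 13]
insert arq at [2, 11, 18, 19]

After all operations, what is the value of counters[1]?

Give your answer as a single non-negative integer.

Answer: 0

Derivation:
Step 1: insert hca at [0, 4, 5, 13] -> counters=[1,0,0,0,1,1,0,0,0,0,0,0,0,1,0,0,0,0,0,0,0,0,0]
Step 2: insert thj at [1, 10, 13, 20] -> counters=[1,1,0,0,1,1,0,0,0,0,1,0,0,2,0,0,0,0,0,0,1,0,0]
Step 3: insert arq at [2, 11, 18, 19] -> counters=[1,1,1,0,1,1,0,0,0,0,1,1,0,2,0,0,0,0,1,1,1,0,0]
Step 4: insert s at [6, 15, 19, 21] -> counters=[1,1,1,0,1,1,1,0,0,0,1,1,0,2,0,1,0,0,1,2,1,1,0]
Step 5: insert jf at [3, 7, 8, 12] -> counters=[1,1,1,1,1,1,1,1,1,0,1,1,1,2,0,1,0,0,1,2,1,1,0]
Step 6: insert jf at [3, 7, 8, 12] -> counters=[1,1,1,2,1,1,1,2,2,0,1,1,2,2,0,1,0,0,1,2,1,1,0]
Step 7: delete hca at [0, 4, 5, 13] -> counters=[0,1,1,2,0,0,1,2,2,0,1,1,2,1,0,1,0,0,1,2,1,1,0]
Step 8: delete thj at [1, 10, 13, 20] -> counters=[0,0,1,2,0,0,1,2,2,0,0,1,2,0,0,1,0,0,1,2,0,1,0]
Step 9: insert hca at [0, 4, 5, 13] -> counters=[1,0,1,2,1,1,1,2,2,0,0,1,2,1,0,1,0,0,1,2,0,1,0]
Step 10: delete arq at [2, 11, 18, 19] -> counters=[1,0,0,2,1,1,1,2,2,0,0,0,2,1,0,1,0,0,0,1,0,1,0]
Step 11: insert jf at [3, 7, 8, 12] -> counters=[1,0,0,3,1,1,1,3,3,0,0,0,3,1,0,1,0,0,0,1,0,1,0]
Step 12: insert arq at [2, 11, 18, 19] -> counters=[1,0,1,3,1,1,1,3,3,0,0,1,3,1,0,1,0,0,1,2,0,1,0]
Step 13: insert hca at [0, 4, 5, 13] -> counters=[2,0,1,3,2,2,1,3,3,0,0,1,3,2,0,1,0,0,1,2,0,1,0]
Step 14: insert s at [6, 15, 19, 21] -> counters=[2,0,1,3,2,2,2,3,3,0,0,1,3,2,0,2,0,0,1,3,0,2,0]
Step 15: delete hca at [0, 4, 5, 13] -> counters=[1,0,1,3,1,1,2,3,3,0,0,1,3,1,0,2,0,0,1,3,0,2,0]
Step 16: insert arq at [2, 11, 18, 19] -> counters=[1,0,2,3,1,1,2,3,3,0,0,2,3,1,0,2,0,0,2,4,0,2,0]
Final counters=[1,0,2,3,1,1,2,3,3,0,0,2,3,1,0,2,0,0,2,4,0,2,0] -> counters[1]=0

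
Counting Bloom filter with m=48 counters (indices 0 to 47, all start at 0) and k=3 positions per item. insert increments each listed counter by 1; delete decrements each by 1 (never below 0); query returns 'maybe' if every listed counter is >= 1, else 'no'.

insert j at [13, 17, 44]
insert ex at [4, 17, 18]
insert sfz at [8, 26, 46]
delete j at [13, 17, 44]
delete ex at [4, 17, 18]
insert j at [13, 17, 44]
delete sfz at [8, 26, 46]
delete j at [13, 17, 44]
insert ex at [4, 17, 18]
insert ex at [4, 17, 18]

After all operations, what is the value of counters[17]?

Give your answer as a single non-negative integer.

Step 1: insert j at [13, 17, 44] -> counters=[0,0,0,0,0,0,0,0,0,0,0,0,0,1,0,0,0,1,0,0,0,0,0,0,0,0,0,0,0,0,0,0,0,0,0,0,0,0,0,0,0,0,0,0,1,0,0,0]
Step 2: insert ex at [4, 17, 18] -> counters=[0,0,0,0,1,0,0,0,0,0,0,0,0,1,0,0,0,2,1,0,0,0,0,0,0,0,0,0,0,0,0,0,0,0,0,0,0,0,0,0,0,0,0,0,1,0,0,0]
Step 3: insert sfz at [8, 26, 46] -> counters=[0,0,0,0,1,0,0,0,1,0,0,0,0,1,0,0,0,2,1,0,0,0,0,0,0,0,1,0,0,0,0,0,0,0,0,0,0,0,0,0,0,0,0,0,1,0,1,0]
Step 4: delete j at [13, 17, 44] -> counters=[0,0,0,0,1,0,0,0,1,0,0,0,0,0,0,0,0,1,1,0,0,0,0,0,0,0,1,0,0,0,0,0,0,0,0,0,0,0,0,0,0,0,0,0,0,0,1,0]
Step 5: delete ex at [4, 17, 18] -> counters=[0,0,0,0,0,0,0,0,1,0,0,0,0,0,0,0,0,0,0,0,0,0,0,0,0,0,1,0,0,0,0,0,0,0,0,0,0,0,0,0,0,0,0,0,0,0,1,0]
Step 6: insert j at [13, 17, 44] -> counters=[0,0,0,0,0,0,0,0,1,0,0,0,0,1,0,0,0,1,0,0,0,0,0,0,0,0,1,0,0,0,0,0,0,0,0,0,0,0,0,0,0,0,0,0,1,0,1,0]
Step 7: delete sfz at [8, 26, 46] -> counters=[0,0,0,0,0,0,0,0,0,0,0,0,0,1,0,0,0,1,0,0,0,0,0,0,0,0,0,0,0,0,0,0,0,0,0,0,0,0,0,0,0,0,0,0,1,0,0,0]
Step 8: delete j at [13, 17, 44] -> counters=[0,0,0,0,0,0,0,0,0,0,0,0,0,0,0,0,0,0,0,0,0,0,0,0,0,0,0,0,0,0,0,0,0,0,0,0,0,0,0,0,0,0,0,0,0,0,0,0]
Step 9: insert ex at [4, 17, 18] -> counters=[0,0,0,0,1,0,0,0,0,0,0,0,0,0,0,0,0,1,1,0,0,0,0,0,0,0,0,0,0,0,0,0,0,0,0,0,0,0,0,0,0,0,0,0,0,0,0,0]
Step 10: insert ex at [4, 17, 18] -> counters=[0,0,0,0,2,0,0,0,0,0,0,0,0,0,0,0,0,2,2,0,0,0,0,0,0,0,0,0,0,0,0,0,0,0,0,0,0,0,0,0,0,0,0,0,0,0,0,0]
Final counters=[0,0,0,0,2,0,0,0,0,0,0,0,0,0,0,0,0,2,2,0,0,0,0,0,0,0,0,0,0,0,0,0,0,0,0,0,0,0,0,0,0,0,0,0,0,0,0,0] -> counters[17]=2

Answer: 2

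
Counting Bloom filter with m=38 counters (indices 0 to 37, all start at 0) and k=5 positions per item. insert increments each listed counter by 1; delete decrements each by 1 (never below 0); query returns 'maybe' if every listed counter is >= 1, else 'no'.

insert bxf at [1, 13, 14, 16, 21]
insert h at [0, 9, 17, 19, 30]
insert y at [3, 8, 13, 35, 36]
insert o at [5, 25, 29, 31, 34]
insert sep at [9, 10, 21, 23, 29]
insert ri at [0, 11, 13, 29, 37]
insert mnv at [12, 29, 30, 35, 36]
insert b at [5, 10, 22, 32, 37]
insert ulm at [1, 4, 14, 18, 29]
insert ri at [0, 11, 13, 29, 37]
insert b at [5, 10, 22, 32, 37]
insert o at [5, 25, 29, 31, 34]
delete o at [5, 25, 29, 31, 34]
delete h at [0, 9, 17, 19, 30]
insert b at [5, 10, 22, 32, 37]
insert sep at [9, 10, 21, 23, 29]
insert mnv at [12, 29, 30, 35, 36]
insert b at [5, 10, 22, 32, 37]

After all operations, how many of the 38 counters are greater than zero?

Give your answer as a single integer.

Step 1: insert bxf at [1, 13, 14, 16, 21] -> counters=[0,1,0,0,0,0,0,0,0,0,0,0,0,1,1,0,1,0,0,0,0,1,0,0,0,0,0,0,0,0,0,0,0,0,0,0,0,0]
Step 2: insert h at [0, 9, 17, 19, 30] -> counters=[1,1,0,0,0,0,0,0,0,1,0,0,0,1,1,0,1,1,0,1,0,1,0,0,0,0,0,0,0,0,1,0,0,0,0,0,0,0]
Step 3: insert y at [3, 8, 13, 35, 36] -> counters=[1,1,0,1,0,0,0,0,1,1,0,0,0,2,1,0,1,1,0,1,0,1,0,0,0,0,0,0,0,0,1,0,0,0,0,1,1,0]
Step 4: insert o at [5, 25, 29, 31, 34] -> counters=[1,1,0,1,0,1,0,0,1,1,0,0,0,2,1,0,1,1,0,1,0,1,0,0,0,1,0,0,0,1,1,1,0,0,1,1,1,0]
Step 5: insert sep at [9, 10, 21, 23, 29] -> counters=[1,1,0,1,0,1,0,0,1,2,1,0,0,2,1,0,1,1,0,1,0,2,0,1,0,1,0,0,0,2,1,1,0,0,1,1,1,0]
Step 6: insert ri at [0, 11, 13, 29, 37] -> counters=[2,1,0,1,0,1,0,0,1,2,1,1,0,3,1,0,1,1,0,1,0,2,0,1,0,1,0,0,0,3,1,1,0,0,1,1,1,1]
Step 7: insert mnv at [12, 29, 30, 35, 36] -> counters=[2,1,0,1,0,1,0,0,1,2,1,1,1,3,1,0,1,1,0,1,0,2,0,1,0,1,0,0,0,4,2,1,0,0,1,2,2,1]
Step 8: insert b at [5, 10, 22, 32, 37] -> counters=[2,1,0,1,0,2,0,0,1,2,2,1,1,3,1,0,1,1,0,1,0,2,1,1,0,1,0,0,0,4,2,1,1,0,1,2,2,2]
Step 9: insert ulm at [1, 4, 14, 18, 29] -> counters=[2,2,0,1,1,2,0,0,1,2,2,1,1,3,2,0,1,1,1,1,0,2,1,1,0,1,0,0,0,5,2,1,1,0,1,2,2,2]
Step 10: insert ri at [0, 11, 13, 29, 37] -> counters=[3,2,0,1,1,2,0,0,1,2,2,2,1,4,2,0,1,1,1,1,0,2,1,1,0,1,0,0,0,6,2,1,1,0,1,2,2,3]
Step 11: insert b at [5, 10, 22, 32, 37] -> counters=[3,2,0,1,1,3,0,0,1,2,3,2,1,4,2,0,1,1,1,1,0,2,2,1,0,1,0,0,0,6,2,1,2,0,1,2,2,4]
Step 12: insert o at [5, 25, 29, 31, 34] -> counters=[3,2,0,1,1,4,0,0,1,2,3,2,1,4,2,0,1,1,1,1,0,2,2,1,0,2,0,0,0,7,2,2,2,0,2,2,2,4]
Step 13: delete o at [5, 25, 29, 31, 34] -> counters=[3,2,0,1,1,3,0,0,1,2,3,2,1,4,2,0,1,1,1,1,0,2,2,1,0,1,0,0,0,6,2,1,2,0,1,2,2,4]
Step 14: delete h at [0, 9, 17, 19, 30] -> counters=[2,2,0,1,1,3,0,0,1,1,3,2,1,4,2,0,1,0,1,0,0,2,2,1,0,1,0,0,0,6,1,1,2,0,1,2,2,4]
Step 15: insert b at [5, 10, 22, 32, 37] -> counters=[2,2,0,1,1,4,0,0,1,1,4,2,1,4,2,0,1,0,1,0,0,2,3,1,0,1,0,0,0,6,1,1,3,0,1,2,2,5]
Step 16: insert sep at [9, 10, 21, 23, 29] -> counters=[2,2,0,1,1,4,0,0,1,2,5,2,1,4,2,0,1,0,1,0,0,3,3,2,0,1,0,0,0,7,1,1,3,0,1,2,2,5]
Step 17: insert mnv at [12, 29, 30, 35, 36] -> counters=[2,2,0,1,1,4,0,0,1,2,5,2,2,4,2,0,1,0,1,0,0,3,3,2,0,1,0,0,0,8,2,1,3,0,1,3,3,5]
Step 18: insert b at [5, 10, 22, 32, 37] -> counters=[2,2,0,1,1,5,0,0,1,2,6,2,2,4,2,0,1,0,1,0,0,3,4,2,0,1,0,0,0,8,2,1,4,0,1,3,3,6]
Final counters=[2,2,0,1,1,5,0,0,1,2,6,2,2,4,2,0,1,0,1,0,0,3,4,2,0,1,0,0,0,8,2,1,4,0,1,3,3,6] -> 26 nonzero

Answer: 26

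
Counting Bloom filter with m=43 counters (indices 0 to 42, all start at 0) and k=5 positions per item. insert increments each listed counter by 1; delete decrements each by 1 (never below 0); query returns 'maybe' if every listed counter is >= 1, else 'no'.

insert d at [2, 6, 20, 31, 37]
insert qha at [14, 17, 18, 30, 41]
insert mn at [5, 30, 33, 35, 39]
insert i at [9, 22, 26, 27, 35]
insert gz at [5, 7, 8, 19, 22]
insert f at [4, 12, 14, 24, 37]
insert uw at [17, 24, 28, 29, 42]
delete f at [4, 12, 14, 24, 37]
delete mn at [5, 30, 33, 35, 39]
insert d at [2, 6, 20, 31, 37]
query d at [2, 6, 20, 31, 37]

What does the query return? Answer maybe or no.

Answer: maybe

Derivation:
Step 1: insert d at [2, 6, 20, 31, 37] -> counters=[0,0,1,0,0,0,1,0,0,0,0,0,0,0,0,0,0,0,0,0,1,0,0,0,0,0,0,0,0,0,0,1,0,0,0,0,0,1,0,0,0,0,0]
Step 2: insert qha at [14, 17, 18, 30, 41] -> counters=[0,0,1,0,0,0,1,0,0,0,0,0,0,0,1,0,0,1,1,0,1,0,0,0,0,0,0,0,0,0,1,1,0,0,0,0,0,1,0,0,0,1,0]
Step 3: insert mn at [5, 30, 33, 35, 39] -> counters=[0,0,1,0,0,1,1,0,0,0,0,0,0,0,1,0,0,1,1,0,1,0,0,0,0,0,0,0,0,0,2,1,0,1,0,1,0,1,0,1,0,1,0]
Step 4: insert i at [9, 22, 26, 27, 35] -> counters=[0,0,1,0,0,1,1,0,0,1,0,0,0,0,1,0,0,1,1,0,1,0,1,0,0,0,1,1,0,0,2,1,0,1,0,2,0,1,0,1,0,1,0]
Step 5: insert gz at [5, 7, 8, 19, 22] -> counters=[0,0,1,0,0,2,1,1,1,1,0,0,0,0,1,0,0,1,1,1,1,0,2,0,0,0,1,1,0,0,2,1,0,1,0,2,0,1,0,1,0,1,0]
Step 6: insert f at [4, 12, 14, 24, 37] -> counters=[0,0,1,0,1,2,1,1,1,1,0,0,1,0,2,0,0,1,1,1,1,0,2,0,1,0,1,1,0,0,2,1,0,1,0,2,0,2,0,1,0,1,0]
Step 7: insert uw at [17, 24, 28, 29, 42] -> counters=[0,0,1,0,1,2,1,1,1,1,0,0,1,0,2,0,0,2,1,1,1,0,2,0,2,0,1,1,1,1,2,1,0,1,0,2,0,2,0,1,0,1,1]
Step 8: delete f at [4, 12, 14, 24, 37] -> counters=[0,0,1,0,0,2,1,1,1,1,0,0,0,0,1,0,0,2,1,1,1,0,2,0,1,0,1,1,1,1,2,1,0,1,0,2,0,1,0,1,0,1,1]
Step 9: delete mn at [5, 30, 33, 35, 39] -> counters=[0,0,1,0,0,1,1,1,1,1,0,0,0,0,1,0,0,2,1,1,1,0,2,0,1,0,1,1,1,1,1,1,0,0,0,1,0,1,0,0,0,1,1]
Step 10: insert d at [2, 6, 20, 31, 37] -> counters=[0,0,2,0,0,1,2,1,1,1,0,0,0,0,1,0,0,2,1,1,2,0,2,0,1,0,1,1,1,1,1,2,0,0,0,1,0,2,0,0,0,1,1]
Query d: check counters[2]=2 counters[6]=2 counters[20]=2 counters[31]=2 counters[37]=2 -> maybe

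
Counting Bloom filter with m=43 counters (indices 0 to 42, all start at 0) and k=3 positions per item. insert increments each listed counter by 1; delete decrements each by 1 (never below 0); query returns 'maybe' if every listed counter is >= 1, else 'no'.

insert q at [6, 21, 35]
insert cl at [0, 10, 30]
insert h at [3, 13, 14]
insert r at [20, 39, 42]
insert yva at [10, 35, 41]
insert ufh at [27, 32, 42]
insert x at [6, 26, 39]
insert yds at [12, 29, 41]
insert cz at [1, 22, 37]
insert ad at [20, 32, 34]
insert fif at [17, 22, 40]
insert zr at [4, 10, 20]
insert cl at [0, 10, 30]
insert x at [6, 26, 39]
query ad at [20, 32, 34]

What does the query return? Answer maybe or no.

Answer: maybe

Derivation:
Step 1: insert q at [6, 21, 35] -> counters=[0,0,0,0,0,0,1,0,0,0,0,0,0,0,0,0,0,0,0,0,0,1,0,0,0,0,0,0,0,0,0,0,0,0,0,1,0,0,0,0,0,0,0]
Step 2: insert cl at [0, 10, 30] -> counters=[1,0,0,0,0,0,1,0,0,0,1,0,0,0,0,0,0,0,0,0,0,1,0,0,0,0,0,0,0,0,1,0,0,0,0,1,0,0,0,0,0,0,0]
Step 3: insert h at [3, 13, 14] -> counters=[1,0,0,1,0,0,1,0,0,0,1,0,0,1,1,0,0,0,0,0,0,1,0,0,0,0,0,0,0,0,1,0,0,0,0,1,0,0,0,0,0,0,0]
Step 4: insert r at [20, 39, 42] -> counters=[1,0,0,1,0,0,1,0,0,0,1,0,0,1,1,0,0,0,0,0,1,1,0,0,0,0,0,0,0,0,1,0,0,0,0,1,0,0,0,1,0,0,1]
Step 5: insert yva at [10, 35, 41] -> counters=[1,0,0,1,0,0,1,0,0,0,2,0,0,1,1,0,0,0,0,0,1,1,0,0,0,0,0,0,0,0,1,0,0,0,0,2,0,0,0,1,0,1,1]
Step 6: insert ufh at [27, 32, 42] -> counters=[1,0,0,1,0,0,1,0,0,0,2,0,0,1,1,0,0,0,0,0,1,1,0,0,0,0,0,1,0,0,1,0,1,0,0,2,0,0,0,1,0,1,2]
Step 7: insert x at [6, 26, 39] -> counters=[1,0,0,1,0,0,2,0,0,0,2,0,0,1,1,0,0,0,0,0,1,1,0,0,0,0,1,1,0,0,1,0,1,0,0,2,0,0,0,2,0,1,2]
Step 8: insert yds at [12, 29, 41] -> counters=[1,0,0,1,0,0,2,0,0,0,2,0,1,1,1,0,0,0,0,0,1,1,0,0,0,0,1,1,0,1,1,0,1,0,0,2,0,0,0,2,0,2,2]
Step 9: insert cz at [1, 22, 37] -> counters=[1,1,0,1,0,0,2,0,0,0,2,0,1,1,1,0,0,0,0,0,1,1,1,0,0,0,1,1,0,1,1,0,1,0,0,2,0,1,0,2,0,2,2]
Step 10: insert ad at [20, 32, 34] -> counters=[1,1,0,1,0,0,2,0,0,0,2,0,1,1,1,0,0,0,0,0,2,1,1,0,0,0,1,1,0,1,1,0,2,0,1,2,0,1,0,2,0,2,2]
Step 11: insert fif at [17, 22, 40] -> counters=[1,1,0,1,0,0,2,0,0,0,2,0,1,1,1,0,0,1,0,0,2,1,2,0,0,0,1,1,0,1,1,0,2,0,1,2,0,1,0,2,1,2,2]
Step 12: insert zr at [4, 10, 20] -> counters=[1,1,0,1,1,0,2,0,0,0,3,0,1,1,1,0,0,1,0,0,3,1,2,0,0,0,1,1,0,1,1,0,2,0,1,2,0,1,0,2,1,2,2]
Step 13: insert cl at [0, 10, 30] -> counters=[2,1,0,1,1,0,2,0,0,0,4,0,1,1,1,0,0,1,0,0,3,1,2,0,0,0,1,1,0,1,2,0,2,0,1,2,0,1,0,2,1,2,2]
Step 14: insert x at [6, 26, 39] -> counters=[2,1,0,1,1,0,3,0,0,0,4,0,1,1,1,0,0,1,0,0,3,1,2,0,0,0,2,1,0,1,2,0,2,0,1,2,0,1,0,3,1,2,2]
Query ad: check counters[20]=3 counters[32]=2 counters[34]=1 -> maybe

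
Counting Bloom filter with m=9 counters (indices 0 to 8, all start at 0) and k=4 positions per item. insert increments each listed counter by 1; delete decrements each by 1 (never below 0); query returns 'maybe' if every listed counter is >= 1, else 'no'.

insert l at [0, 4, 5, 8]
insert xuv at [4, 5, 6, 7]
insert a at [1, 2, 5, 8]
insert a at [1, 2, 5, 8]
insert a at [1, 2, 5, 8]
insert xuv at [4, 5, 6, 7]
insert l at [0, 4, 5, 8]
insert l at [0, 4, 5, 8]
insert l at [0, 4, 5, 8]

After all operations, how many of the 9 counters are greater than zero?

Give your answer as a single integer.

Step 1: insert l at [0, 4, 5, 8] -> counters=[1,0,0,0,1,1,0,0,1]
Step 2: insert xuv at [4, 5, 6, 7] -> counters=[1,0,0,0,2,2,1,1,1]
Step 3: insert a at [1, 2, 5, 8] -> counters=[1,1,1,0,2,3,1,1,2]
Step 4: insert a at [1, 2, 5, 8] -> counters=[1,2,2,0,2,4,1,1,3]
Step 5: insert a at [1, 2, 5, 8] -> counters=[1,3,3,0,2,5,1,1,4]
Step 6: insert xuv at [4, 5, 6, 7] -> counters=[1,3,3,0,3,6,2,2,4]
Step 7: insert l at [0, 4, 5, 8] -> counters=[2,3,3,0,4,7,2,2,5]
Step 8: insert l at [0, 4, 5, 8] -> counters=[3,3,3,0,5,8,2,2,6]
Step 9: insert l at [0, 4, 5, 8] -> counters=[4,3,3,0,6,9,2,2,7]
Final counters=[4,3,3,0,6,9,2,2,7] -> 8 nonzero

Answer: 8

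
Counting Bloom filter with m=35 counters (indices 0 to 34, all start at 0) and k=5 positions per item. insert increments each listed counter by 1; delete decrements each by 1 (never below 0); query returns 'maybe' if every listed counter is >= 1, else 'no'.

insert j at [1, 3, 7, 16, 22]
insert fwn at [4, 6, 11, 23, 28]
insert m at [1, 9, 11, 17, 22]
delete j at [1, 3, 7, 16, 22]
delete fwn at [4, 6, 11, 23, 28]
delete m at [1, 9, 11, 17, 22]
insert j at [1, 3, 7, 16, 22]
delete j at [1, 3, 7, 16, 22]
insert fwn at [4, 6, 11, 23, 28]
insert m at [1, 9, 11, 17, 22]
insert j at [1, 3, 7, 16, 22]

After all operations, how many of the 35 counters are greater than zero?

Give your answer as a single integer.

Answer: 12

Derivation:
Step 1: insert j at [1, 3, 7, 16, 22] -> counters=[0,1,0,1,0,0,0,1,0,0,0,0,0,0,0,0,1,0,0,0,0,0,1,0,0,0,0,0,0,0,0,0,0,0,0]
Step 2: insert fwn at [4, 6, 11, 23, 28] -> counters=[0,1,0,1,1,0,1,1,0,0,0,1,0,0,0,0,1,0,0,0,0,0,1,1,0,0,0,0,1,0,0,0,0,0,0]
Step 3: insert m at [1, 9, 11, 17, 22] -> counters=[0,2,0,1,1,0,1,1,0,1,0,2,0,0,0,0,1,1,0,0,0,0,2,1,0,0,0,0,1,0,0,0,0,0,0]
Step 4: delete j at [1, 3, 7, 16, 22] -> counters=[0,1,0,0,1,0,1,0,0,1,0,2,0,0,0,0,0,1,0,0,0,0,1,1,0,0,0,0,1,0,0,0,0,0,0]
Step 5: delete fwn at [4, 6, 11, 23, 28] -> counters=[0,1,0,0,0,0,0,0,0,1,0,1,0,0,0,0,0,1,0,0,0,0,1,0,0,0,0,0,0,0,0,0,0,0,0]
Step 6: delete m at [1, 9, 11, 17, 22] -> counters=[0,0,0,0,0,0,0,0,0,0,0,0,0,0,0,0,0,0,0,0,0,0,0,0,0,0,0,0,0,0,0,0,0,0,0]
Step 7: insert j at [1, 3, 7, 16, 22] -> counters=[0,1,0,1,0,0,0,1,0,0,0,0,0,0,0,0,1,0,0,0,0,0,1,0,0,0,0,0,0,0,0,0,0,0,0]
Step 8: delete j at [1, 3, 7, 16, 22] -> counters=[0,0,0,0,0,0,0,0,0,0,0,0,0,0,0,0,0,0,0,0,0,0,0,0,0,0,0,0,0,0,0,0,0,0,0]
Step 9: insert fwn at [4, 6, 11, 23, 28] -> counters=[0,0,0,0,1,0,1,0,0,0,0,1,0,0,0,0,0,0,0,0,0,0,0,1,0,0,0,0,1,0,0,0,0,0,0]
Step 10: insert m at [1, 9, 11, 17, 22] -> counters=[0,1,0,0,1,0,1,0,0,1,0,2,0,0,0,0,0,1,0,0,0,0,1,1,0,0,0,0,1,0,0,0,0,0,0]
Step 11: insert j at [1, 3, 7, 16, 22] -> counters=[0,2,0,1,1,0,1,1,0,1,0,2,0,0,0,0,1,1,0,0,0,0,2,1,0,0,0,0,1,0,0,0,0,0,0]
Final counters=[0,2,0,1,1,0,1,1,0,1,0,2,0,0,0,0,1,1,0,0,0,0,2,1,0,0,0,0,1,0,0,0,0,0,0] -> 12 nonzero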